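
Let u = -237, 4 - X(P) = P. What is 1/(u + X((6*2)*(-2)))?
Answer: -1/209 ≈ -0.0047847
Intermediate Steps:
X(P) = 4 - P
1/(u + X((6*2)*(-2))) = 1/(-237 + (4 - 6*2*(-2))) = 1/(-237 + (4 - 12*(-2))) = 1/(-237 + (4 - 1*(-24))) = 1/(-237 + (4 + 24)) = 1/(-237 + 28) = 1/(-209) = -1/209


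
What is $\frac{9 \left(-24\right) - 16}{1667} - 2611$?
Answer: $- \frac{4352769}{1667} \approx -2611.1$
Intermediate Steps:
$\frac{9 \left(-24\right) - 16}{1667} - 2611 = \left(-216 - 16\right) \frac{1}{1667} - 2611 = \left(-232\right) \frac{1}{1667} - 2611 = - \frac{232}{1667} - 2611 = - \frac{4352769}{1667}$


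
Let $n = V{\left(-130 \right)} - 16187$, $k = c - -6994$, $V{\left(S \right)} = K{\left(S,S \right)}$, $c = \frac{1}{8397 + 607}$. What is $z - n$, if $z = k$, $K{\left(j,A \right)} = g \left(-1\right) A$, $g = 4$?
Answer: $\frac{204039645}{9004} \approx 22661.0$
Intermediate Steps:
$c = \frac{1}{9004} \approx 0.00011106$
$K{\left(j,A \right)} = - 4 A$ ($K{\left(j,A \right)} = 4 \left(-1\right) A = - 4 A$)
$V{\left(S \right)} = - 4 S$
$k = \frac{62973977}{9004}$ ($k = \frac{1}{9004} - -6994 = \frac{1}{9004} + 6994 = \frac{62973977}{9004} \approx 6994.0$)
$z = \frac{62973977}{9004} \approx 6994.0$
$n = -15667$ ($n = \left(-4\right) \left(-130\right) - 16187 = 520 - 16187 = -15667$)
$z - n = \frac{62973977}{9004} - -15667 = \frac{62973977}{9004} + 15667 = \frac{204039645}{9004}$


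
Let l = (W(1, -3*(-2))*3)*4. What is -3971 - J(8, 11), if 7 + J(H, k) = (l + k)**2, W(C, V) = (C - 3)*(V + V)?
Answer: -80693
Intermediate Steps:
W(C, V) = 2*V*(-3 + C) (W(C, V) = (-3 + C)*(2*V) = 2*V*(-3 + C))
l = -288 (l = ((2*(-3*(-2))*(-3 + 1))*3)*4 = ((2*6*(-2))*3)*4 = -24*3*4 = -72*4 = -288)
J(H, k) = -7 + (-288 + k)**2
-3971 - J(8, 11) = -3971 - (-7 + (-288 + 11)**2) = -3971 - (-7 + (-277)**2) = -3971 - (-7 + 76729) = -3971 - 1*76722 = -3971 - 76722 = -80693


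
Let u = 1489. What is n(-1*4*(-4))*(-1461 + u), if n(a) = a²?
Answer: 7168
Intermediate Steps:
n(-1*4*(-4))*(-1461 + u) = (-1*4*(-4))²*(-1461 + 1489) = (-4*(-4))²*28 = 16²*28 = 256*28 = 7168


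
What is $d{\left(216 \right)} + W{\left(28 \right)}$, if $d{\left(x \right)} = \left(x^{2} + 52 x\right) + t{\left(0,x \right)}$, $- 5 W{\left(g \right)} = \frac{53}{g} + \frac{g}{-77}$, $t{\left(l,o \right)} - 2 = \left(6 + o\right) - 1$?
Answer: $\frac{89490469}{1540} \approx 58111.0$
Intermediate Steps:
$t{\left(l,o \right)} = 7 + o$ ($t{\left(l,o \right)} = 2 + \left(\left(6 + o\right) - 1\right) = 2 + \left(5 + o\right) = 7 + o$)
$W{\left(g \right)} = - \frac{53}{5 g} + \frac{g}{385}$ ($W{\left(g \right)} = - \frac{\frac{53}{g} + \frac{g}{-77}}{5} = - \frac{\frac{53}{g} + g \left(- \frac{1}{77}\right)}{5} = - \frac{\frac{53}{g} - \frac{g}{77}}{5} = - \frac{53}{5 g} + \frac{g}{385}$)
$d{\left(x \right)} = 7 + x^{2} + 53 x$ ($d{\left(x \right)} = \left(x^{2} + 52 x\right) + \left(7 + x\right) = 7 + x^{2} + 53 x$)
$d{\left(216 \right)} + W{\left(28 \right)} = \left(7 + 216^{2} + 53 \cdot 216\right) + \frac{-4081 + 28^{2}}{385 \cdot 28} = \left(7 + 46656 + 11448\right) + \frac{1}{385} \cdot \frac{1}{28} \left(-4081 + 784\right) = 58111 + \frac{1}{385} \cdot \frac{1}{28} \left(-3297\right) = 58111 - \frac{471}{1540} = \frac{89490469}{1540}$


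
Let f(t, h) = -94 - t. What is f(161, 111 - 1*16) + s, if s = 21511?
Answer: 21256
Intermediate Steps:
f(161, 111 - 1*16) + s = (-94 - 1*161) + 21511 = (-94 - 161) + 21511 = -255 + 21511 = 21256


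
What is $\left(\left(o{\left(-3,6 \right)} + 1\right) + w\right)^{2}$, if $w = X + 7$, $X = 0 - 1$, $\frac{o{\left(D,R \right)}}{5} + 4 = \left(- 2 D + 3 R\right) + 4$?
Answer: $16129$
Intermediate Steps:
$o{\left(D,R \right)} = - 10 D + 15 R$ ($o{\left(D,R \right)} = -20 + 5 \left(\left(- 2 D + 3 R\right) + 4\right) = -20 + 5 \left(4 - 2 D + 3 R\right) = -20 + \left(20 - 10 D + 15 R\right) = - 10 D + 15 R$)
$X = -1$
$w = 6$ ($w = -1 + 7 = 6$)
$\left(\left(o{\left(-3,6 \right)} + 1\right) + w\right)^{2} = \left(\left(\left(\left(-10\right) \left(-3\right) + 15 \cdot 6\right) + 1\right) + 6\right)^{2} = \left(\left(\left(30 + 90\right) + 1\right) + 6\right)^{2} = \left(\left(120 + 1\right) + 6\right)^{2} = \left(121 + 6\right)^{2} = 127^{2} = 16129$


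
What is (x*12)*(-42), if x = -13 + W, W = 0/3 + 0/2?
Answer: 6552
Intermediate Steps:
W = 0 (W = 0*(⅓) + 0*(½) = 0 + 0 = 0)
x = -13 (x = -13 + 0 = -13)
(x*12)*(-42) = -13*12*(-42) = -156*(-42) = 6552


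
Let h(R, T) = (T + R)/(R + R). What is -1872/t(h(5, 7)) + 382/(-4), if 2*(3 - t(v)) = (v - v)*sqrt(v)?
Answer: -1439/2 ≈ -719.50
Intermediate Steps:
h(R, T) = (R + T)/(2*R) (h(R, T) = (R + T)/((2*R)) = (R + T)*(1/(2*R)) = (R + T)/(2*R))
t(v) = 3 (t(v) = 3 - (v - v)*sqrt(v)/2 = 3 - 0*sqrt(v) = 3 - 1/2*0 = 3 + 0 = 3)
-1872/t(h(5, 7)) + 382/(-4) = -1872/3 + 382/(-4) = -1872*1/3 + 382*(-1/4) = -624 - 191/2 = -1439/2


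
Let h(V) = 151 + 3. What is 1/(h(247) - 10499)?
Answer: -1/10345 ≈ -9.6665e-5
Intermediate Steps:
h(V) = 154
1/(h(247) - 10499) = 1/(154 - 10499) = 1/(-10345) = -1/10345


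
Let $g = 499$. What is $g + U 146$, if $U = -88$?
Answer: $-12349$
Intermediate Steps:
$g + U 146 = 499 - 12848 = -12349$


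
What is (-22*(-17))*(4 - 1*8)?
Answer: -1496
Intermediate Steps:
(-22*(-17))*(4 - 1*8) = 374*(4 - 8) = 374*(-4) = -1496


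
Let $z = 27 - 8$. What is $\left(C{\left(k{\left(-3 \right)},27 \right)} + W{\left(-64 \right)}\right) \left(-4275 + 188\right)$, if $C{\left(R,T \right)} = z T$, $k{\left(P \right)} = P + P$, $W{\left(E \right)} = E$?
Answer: $-1835063$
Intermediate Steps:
$k{\left(P \right)} = 2 P$
$z = 19$ ($z = 27 - 8 = 19$)
$C{\left(R,T \right)} = 19 T$
$\left(C{\left(k{\left(-3 \right)},27 \right)} + W{\left(-64 \right)}\right) \left(-4275 + 188\right) = \left(19 \cdot 27 - 64\right) \left(-4275 + 188\right) = \left(513 - 64\right) \left(-4087\right) = 449 \left(-4087\right) = -1835063$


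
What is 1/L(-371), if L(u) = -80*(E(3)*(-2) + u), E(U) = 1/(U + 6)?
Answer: 9/267280 ≈ 3.3673e-5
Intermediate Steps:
E(U) = 1/(6 + U)
L(u) = 160/9 - 80*u (L(u) = -80*(-2/(6 + 3) + u) = -80*(-2/9 + u) = 160/9 - 80*u)
1/L(-371) = 1/(160/9 - 80*(-371)) = 1/(160/9 + 29680) = 1/(267280/9) = 9/267280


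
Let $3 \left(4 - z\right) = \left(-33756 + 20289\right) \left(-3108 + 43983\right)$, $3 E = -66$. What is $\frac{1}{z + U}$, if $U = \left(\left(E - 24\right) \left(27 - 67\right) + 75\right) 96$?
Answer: $\frac{1}{183671719} \approx 5.4445 \cdot 10^{-9}$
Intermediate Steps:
$E = -22$ ($E = \frac{1}{3} \left(-66\right) = -22$)
$z = 183487879$ ($z = 4 - \frac{\left(-33756 + 20289\right) \left(-3108 + 43983\right)}{3} = 4 - \frac{\left(-13467\right) 40875}{3} = 4 - -183487875 = 4 + 183487875 = 183487879$)
$U = 183840$ ($U = \left(\left(-22 - 24\right) \left(27 - 67\right) + 75\right) 96 = \left(\left(-46\right) \left(-40\right) + 75\right) 96 = \left(1840 + 75\right) 96 = 1915 \cdot 96 = 183840$)
$\frac{1}{z + U} = \frac{1}{183487879 + 183840} = \frac{1}{183671719}$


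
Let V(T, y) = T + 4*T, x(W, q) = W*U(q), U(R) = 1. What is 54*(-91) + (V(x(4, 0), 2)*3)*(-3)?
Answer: -5094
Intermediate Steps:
x(W, q) = W (x(W, q) = W*1 = W)
V(T, y) = 5*T
54*(-91) + (V(x(4, 0), 2)*3)*(-3) = 54*(-91) + ((5*4)*3)*(-3) = -4914 + (20*3)*(-3) = -4914 + 60*(-3) = -4914 - 180 = -5094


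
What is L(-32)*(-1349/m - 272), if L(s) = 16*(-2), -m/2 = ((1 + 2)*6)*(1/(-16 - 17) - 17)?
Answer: 7396828/843 ≈ 8774.4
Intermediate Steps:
m = 6744/11 (m = -2*(1 + 2)*6*(1/(-16 - 17) - 17) = -2*3*6*(1/(-33) - 17) = -36*(-1/33 - 17) = -36*(-562)/33 = -2*(-3372/11) = 6744/11 ≈ 613.09)
L(s) = -32
L(-32)*(-1349/m - 272) = -32*(-1349/6744/11 - 272) = -32*(-1349*11/6744 - 272) = -32*(-14839/6744 - 272) = -32*(-1849207/6744) = 7396828/843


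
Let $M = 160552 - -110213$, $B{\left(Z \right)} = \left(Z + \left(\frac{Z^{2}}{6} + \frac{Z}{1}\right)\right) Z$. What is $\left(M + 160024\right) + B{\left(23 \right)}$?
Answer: $\frac{2603249}{6} \approx 4.3388 \cdot 10^{5}$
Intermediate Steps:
$B{\left(Z \right)} = Z \left(2 Z + \frac{Z^{2}}{6}\right)$ ($B{\left(Z \right)} = \left(Z + \left(Z^{2} \cdot \frac{1}{6} + Z 1\right)\right) Z = \left(Z + \left(\frac{Z^{2}}{6} + Z\right)\right) Z = \left(Z + \left(Z + \frac{Z^{2}}{6}\right)\right) Z = \left(2 Z + \frac{Z^{2}}{6}\right) Z = Z \left(2 Z + \frac{Z^{2}}{6}\right)$)
$M = 270765$ ($M = 160552 + 110213 = 270765$)
$\left(M + 160024\right) + B{\left(23 \right)} = \left(270765 + 160024\right) + \frac{23^{2} \left(12 + 23\right)}{6} = 430789 + \frac{1}{6} \cdot 529 \cdot 35 = 430789 + \frac{18515}{6} = \frac{2603249}{6}$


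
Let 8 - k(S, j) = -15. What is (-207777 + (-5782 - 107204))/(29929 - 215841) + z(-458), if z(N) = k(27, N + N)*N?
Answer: -1958076245/185912 ≈ -10532.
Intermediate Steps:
k(S, j) = 23 (k(S, j) = 8 - 1*(-15) = 8 + 15 = 23)
z(N) = 23*N
(-207777 + (-5782 - 107204))/(29929 - 215841) + z(-458) = (-207777 + (-5782 - 107204))/(29929 - 215841) + 23*(-458) = (-207777 - 112986)/(-185912) - 10534 = -320763*(-1/185912) - 10534 = 320763/185912 - 10534 = -1958076245/185912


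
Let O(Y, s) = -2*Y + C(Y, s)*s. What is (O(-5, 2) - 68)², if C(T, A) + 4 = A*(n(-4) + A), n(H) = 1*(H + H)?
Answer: 8100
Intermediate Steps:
n(H) = 2*H (n(H) = 1*(2*H) = 2*H)
C(T, A) = -4 + A*(-8 + A) (C(T, A) = -4 + A*(2*(-4) + A) = -4 + A*(-8 + A))
O(Y, s) = -2*Y + s*(-4 + s² - 8*s) (O(Y, s) = -2*Y + (-4 + s² - 8*s)*s = -2*Y + s*(-4 + s² - 8*s))
(O(-5, 2) - 68)² = ((-2*(-5) - 1*2*(4 - 1*2² + 8*2)) - 68)² = ((10 - 1*2*(4 - 1*4 + 16)) - 68)² = ((10 - 1*2*(4 - 4 + 16)) - 68)² = ((10 - 1*2*16) - 68)² = ((10 - 32) - 68)² = (-22 - 68)² = (-90)² = 8100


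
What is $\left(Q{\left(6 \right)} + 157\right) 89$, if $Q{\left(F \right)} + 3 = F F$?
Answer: $16910$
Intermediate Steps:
$Q{\left(F \right)} = -3 + F^{2}$ ($Q{\left(F \right)} = -3 + F F = -3 + F^{2}$)
$\left(Q{\left(6 \right)} + 157\right) 89 = \left(\left(-3 + 6^{2}\right) + 157\right) 89 = \left(\left(-3 + 36\right) + 157\right) 89 = \left(33 + 157\right) 89 = 190 \cdot 89 = 16910$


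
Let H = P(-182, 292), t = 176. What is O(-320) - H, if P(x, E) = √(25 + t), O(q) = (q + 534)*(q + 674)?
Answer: 75756 - √201 ≈ 75742.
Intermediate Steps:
O(q) = (534 + q)*(674 + q)
P(x, E) = √201 (P(x, E) = √(25 + 176) = √201)
H = √201 ≈ 14.177
O(-320) - H = (359916 + (-320)² + 1208*(-320)) - √201 = (359916 + 102400 - 386560) - √201 = 75756 - √201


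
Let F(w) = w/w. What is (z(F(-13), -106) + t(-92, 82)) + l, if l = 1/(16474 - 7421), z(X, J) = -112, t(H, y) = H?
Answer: -1846811/9053 ≈ -204.00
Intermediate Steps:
F(w) = 1
l = 1/9053 ≈ 0.00011046
(z(F(-13), -106) + t(-92, 82)) + l = (-112 - 92) + 1/9053 = -204 + 1/9053 = -1846811/9053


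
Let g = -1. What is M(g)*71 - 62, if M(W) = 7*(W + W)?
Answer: -1056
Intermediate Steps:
M(W) = 14*W (M(W) = 7*(2*W) = 14*W)
M(g)*71 - 62 = (14*(-1))*71 - 62 = -14*71 - 62 = -994 - 62 = -1056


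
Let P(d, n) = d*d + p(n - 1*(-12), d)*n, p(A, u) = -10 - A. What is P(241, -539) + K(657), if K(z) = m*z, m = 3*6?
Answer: -208756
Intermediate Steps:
m = 18
K(z) = 18*z
P(d, n) = d**2 + n*(-22 - n) (P(d, n) = d*d + (-10 - (n - 1*(-12)))*n = d**2 + (-10 - (n + 12))*n = d**2 + (-10 - (12 + n))*n = d**2 + (-10 + (-12 - n))*n = d**2 + (-22 - n)*n = d**2 + n*(-22 - n))
P(241, -539) + K(657) = (241**2 - 1*(-539)*(22 - 539)) + 18*657 = (58081 - 1*(-539)*(-517)) + 11826 = (58081 - 278663) + 11826 = -220582 + 11826 = -208756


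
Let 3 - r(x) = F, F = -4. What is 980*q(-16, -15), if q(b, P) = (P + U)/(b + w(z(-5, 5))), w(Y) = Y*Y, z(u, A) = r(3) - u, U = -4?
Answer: -4655/32 ≈ -145.47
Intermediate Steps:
r(x) = 7 (r(x) = 3 - 1*(-4) = 3 + 4 = 7)
z(u, A) = 7 - u
w(Y) = Y**2
q(b, P) = (-4 + P)/(144 + b) (q(b, P) = (P - 4)/(b + (7 - 1*(-5))**2) = (-4 + P)/(b + (7 + 5)**2) = (-4 + P)/(b + 12**2) = (-4 + P)/(b + 144) = (-4 + P)/(144 + b))
980*q(-16, -15) = 980*((-4 - 15)/(144 - 16)) = 980*(-19/128) = -4655/32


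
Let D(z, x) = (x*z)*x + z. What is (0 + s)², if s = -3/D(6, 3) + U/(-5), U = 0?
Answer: 1/400 ≈ 0.0025000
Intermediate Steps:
D(z, x) = z + z*x² (D(z, x) = z*x² + z = z + z*x²)
s = -1/20 (s = -3*1/(6*(1 + 3²)) + 0/(-5) = -3*1/(6*(1 + 9)) + 0*(-⅕) = -3/(6*10) + 0 = -3/60 + 0 = -3*1/60 + 0 = -1/20 + 0 = -1/20 ≈ -0.050000)
(0 + s)² = (0 - 1/20)² = (-1/20)² = 1/400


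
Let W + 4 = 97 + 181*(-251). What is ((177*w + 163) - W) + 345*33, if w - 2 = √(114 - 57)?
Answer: 57240 + 177*√57 ≈ 58576.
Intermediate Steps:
W = -45338 (W = -4 + (97 + 181*(-251)) = -4 + (97 - 45431) = -4 - 45334 = -45338)
w = 2 + √57 (w = 2 + √(114 - 57) = 2 + √57 ≈ 9.5498)
((177*w + 163) - W) + 345*33 = ((177*(2 + √57) + 163) - 1*(-45338)) + 345*33 = (((354 + 177*√57) + 163) + 45338) + 11385 = ((517 + 177*√57) + 45338) + 11385 = (45855 + 177*√57) + 11385 = 57240 + 177*√57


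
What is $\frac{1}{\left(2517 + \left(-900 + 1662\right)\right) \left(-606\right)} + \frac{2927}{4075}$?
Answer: $\frac{5816161523}{8097326550} \approx 0.71828$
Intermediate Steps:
$\frac{1}{\left(2517 + \left(-900 + 1662\right)\right) \left(-606\right)} + \frac{2927}{4075} = \frac{1}{2517 + 762} \left(- \frac{1}{606}\right) + 2927 \cdot \frac{1}{4075} = \frac{1}{3279} \left(- \frac{1}{606}\right) + \frac{2927}{4075} = - \frac{1}{1987074} + \frac{2927}{4075} = \frac{5816161523}{8097326550}$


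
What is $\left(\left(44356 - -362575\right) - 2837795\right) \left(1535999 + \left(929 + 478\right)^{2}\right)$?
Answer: $-8546062159872$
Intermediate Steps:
$\left(\left(44356 - -362575\right) - 2837795\right) \left(1535999 + \left(929 + 478\right)^{2}\right) = \left(\left(44356 + 362575\right) - 2837795\right) \left(1535999 + 1407^{2}\right) = \left(406931 - 2837795\right) \left(1535999 + 1979649\right) = \left(-2430864\right) 3515648 = -8546062159872$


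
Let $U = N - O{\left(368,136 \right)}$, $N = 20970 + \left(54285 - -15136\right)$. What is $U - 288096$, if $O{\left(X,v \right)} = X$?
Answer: $-198073$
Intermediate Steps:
$N = 90391$ ($N = 20970 + \left(54285 + 15136\right) = 20970 + 69421 = 90391$)
$U = 90023$ ($U = 90391 - 368 = 90023$)
$U - 288096 = 90023 - 288096 = -198073$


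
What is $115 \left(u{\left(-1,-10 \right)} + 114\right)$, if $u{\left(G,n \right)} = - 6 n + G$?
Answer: $19895$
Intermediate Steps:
$u{\left(G,n \right)} = G - 6 n$
$115 \left(u{\left(-1,-10 \right)} + 114\right) = 115 \left(\left(-1 - -60\right) + 114\right) = 115 \left(\left(-1 + 60\right) + 114\right) = 115 \left(59 + 114\right) = 115 \cdot 173 = 19895$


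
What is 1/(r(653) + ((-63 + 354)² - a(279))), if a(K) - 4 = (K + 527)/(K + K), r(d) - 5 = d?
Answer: 9/768002 ≈ 1.1719e-5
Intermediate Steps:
r(d) = 5 + d
a(K) = 4 + (527 + K)/(2*K) (a(K) = 4 + (K + 527)/(K + K) = 4 + (527 + K)/((2*K)) = 4 + (527 + K)*(1/(2*K)) = 4 + (527 + K)/(2*K))
1/(r(653) + ((-63 + 354)² - a(279))) = 1/((5 + 653) + ((-63 + 354)² - (527 + 9*279)/(2*279))) = 1/(658 + (291² - (527 + 2511)/(2*279))) = 1/(658 + (84681 - 3038/(2*279))) = 1/(658 + (84681 - 1*49/9)) = 1/(658 + (84681 - 49/9)) = 1/(658 + 762080/9) = 1/(768002/9) = 9/768002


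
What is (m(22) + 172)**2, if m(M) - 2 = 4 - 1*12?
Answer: 27556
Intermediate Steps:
m(M) = -6 (m(M) = 2 + (4 - 1*12) = 2 + (4 - 12) = 2 - 8 = -6)
(m(22) + 172)**2 = (-6 + 172)**2 = 166**2 = 27556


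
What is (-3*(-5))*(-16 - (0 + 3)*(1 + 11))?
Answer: -780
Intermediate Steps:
(-3*(-5))*(-16 - (0 + 3)*(1 + 11)) = 15*(-16 - 3*12) = 15*(-16 - 1*36) = 15*(-16 - 36) = 15*(-52) = -780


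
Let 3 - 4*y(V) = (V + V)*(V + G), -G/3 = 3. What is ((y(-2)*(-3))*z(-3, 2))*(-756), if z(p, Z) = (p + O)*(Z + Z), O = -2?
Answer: 464940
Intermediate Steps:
G = -9 (G = -3*3 = -9)
z(p, Z) = 2*Z*(-2 + p) (z(p, Z) = (p - 2)*(Z + Z) = (-2 + p)*(2*Z) = 2*Z*(-2 + p))
y(V) = 3/4 - V*(-9 + V)/2 (y(V) = 3/4 - (V + V)*(V - 9)/4 = 3/4 - 2*V*(-9 + V)/4 = 3/4 - V*(-9 + V)/2)
((y(-2)*(-3))*z(-3, 2))*(-756) = (((3/4 - 1/2*(-2)**2 + (9/2)*(-2))*(-3))*(2*2*(-2 - 3)))*(-756) = (((3/4 - 1/2*4 - 9)*(-3))*(2*2*(-5)))*(-756) = (((3/4 - 2 - 9)*(-3))*(-20))*(-756) = (-41/4*(-3)*(-20))*(-756) = ((123/4)*(-20))*(-756) = -615*(-756) = 464940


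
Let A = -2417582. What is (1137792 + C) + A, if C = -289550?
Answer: -1569340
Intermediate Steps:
(1137792 + C) + A = (1137792 - 289550) - 2417582 = 848242 - 2417582 = -1569340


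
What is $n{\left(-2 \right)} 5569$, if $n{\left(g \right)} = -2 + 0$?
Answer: $-11138$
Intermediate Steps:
$n{\left(g \right)} = -2$
$n{\left(-2 \right)} 5569 = \left(-2\right) 5569 = -11138$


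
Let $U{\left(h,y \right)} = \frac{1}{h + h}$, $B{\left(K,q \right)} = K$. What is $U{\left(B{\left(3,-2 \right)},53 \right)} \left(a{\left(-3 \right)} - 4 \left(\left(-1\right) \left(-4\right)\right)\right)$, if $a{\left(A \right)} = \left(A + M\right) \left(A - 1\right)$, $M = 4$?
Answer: $- \frac{10}{3} \approx -3.3333$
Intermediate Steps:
$U{\left(h,y \right)} = \frac{1}{2 h}$
$a{\left(A \right)} = \left(-1 + A\right) \left(4 + A\right)$ ($a{\left(A \right)} = \left(A + 4\right) \left(A - 1\right) = \left(4 + A\right) \left(-1 + A\right) = \left(-1 + A\right) \left(4 + A\right)$)
$U{\left(B{\left(3,-2 \right)},53 \right)} \left(a{\left(-3 \right)} - 4 \left(\left(-1\right) \left(-4\right)\right)\right) = \frac{1}{2 \cdot 3} \left(\left(-4 + \left(-3\right)^{2} + 3 \left(-3\right)\right) - 4 \left(\left(-1\right) \left(-4\right)\right)\right) = \frac{1}{2} \cdot \frac{1}{3} \left(\left(-4 + 9 - 9\right) - 4 \cdot 4\right) = \frac{-4 - 16}{6} = \frac{1}{6} \left(-20\right) = - \frac{10}{3}$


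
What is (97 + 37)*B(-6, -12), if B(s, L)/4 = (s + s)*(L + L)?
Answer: 154368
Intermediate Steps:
B(s, L) = 16*L*s (B(s, L) = 4*((s + s)*(L + L)) = 4*((2*s)*(2*L)) = 4*(4*L*s) = 16*L*s)
(97 + 37)*B(-6, -12) = (97 + 37)*(16*(-12)*(-6)) = 134*1152 = 154368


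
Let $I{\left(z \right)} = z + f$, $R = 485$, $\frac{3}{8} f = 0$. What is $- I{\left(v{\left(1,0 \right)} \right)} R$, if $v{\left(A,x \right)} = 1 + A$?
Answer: $-970$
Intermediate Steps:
$f = 0$ ($f = \frac{8}{3} \cdot 0 = 0$)
$I{\left(z \right)} = z$ ($I{\left(z \right)} = z + 0 = z$)
$- I{\left(v{\left(1,0 \right)} \right)} R = - \left(1 + 1\right) 485 = - 2 \cdot 485 = \left(-1\right) 970 = -970$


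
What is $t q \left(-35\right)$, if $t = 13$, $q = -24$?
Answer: $10920$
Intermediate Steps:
$t q \left(-35\right) = 13 \left(-24\right) \left(-35\right) = \left(-312\right) \left(-35\right) = 10920$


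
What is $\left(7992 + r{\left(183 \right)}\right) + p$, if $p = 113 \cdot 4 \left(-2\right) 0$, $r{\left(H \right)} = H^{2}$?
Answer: $41481$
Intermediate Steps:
$p = 0$ ($p = 113 \left(\left(-8\right) 0\right) = 113 \cdot 0 = 0$)
$\left(7992 + r{\left(183 \right)}\right) + p = \left(7992 + 183^{2}\right) + 0 = \left(7992 + 33489\right) + 0 = 41481 + 0 = 41481$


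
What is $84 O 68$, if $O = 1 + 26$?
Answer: $154224$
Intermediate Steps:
$O = 27$
$84 O 68 = 84 \cdot 27 \cdot 68 = 2268 \cdot 68 = 154224$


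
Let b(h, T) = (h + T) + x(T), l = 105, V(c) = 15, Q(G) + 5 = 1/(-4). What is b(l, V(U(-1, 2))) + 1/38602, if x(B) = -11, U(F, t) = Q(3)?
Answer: 4207619/38602 ≈ 109.00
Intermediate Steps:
Q(G) = -21/4 (Q(G) = -5 + 1/(-4) = -5 + 1*(-¼) = -5 - ¼ = -21/4)
U(F, t) = -21/4
b(h, T) = -11 + T + h (b(h, T) = (h + T) - 11 = (T + h) - 11 = -11 + T + h)
b(l, V(U(-1, 2))) + 1/38602 = (-11 + 15 + 105) + 1/38602 = 109 + 1/38602 = 4207619/38602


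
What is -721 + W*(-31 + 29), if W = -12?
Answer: -697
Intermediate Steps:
-721 + W*(-31 + 29) = -721 - 12*(-31 + 29) = -721 - 12*(-2) = -721 + 24 = -697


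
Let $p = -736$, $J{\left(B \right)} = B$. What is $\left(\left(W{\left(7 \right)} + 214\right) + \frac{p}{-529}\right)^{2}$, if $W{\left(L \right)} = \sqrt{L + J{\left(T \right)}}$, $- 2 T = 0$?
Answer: $\frac{24545819}{529} + \frac{9908 \sqrt{7}}{23} \approx 47540.0$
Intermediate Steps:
$T = 0$ ($T = \left(- \frac{1}{2}\right) 0 = 0$)
$W{\left(L \right)} = \sqrt{L}$ ($W{\left(L \right)} = \sqrt{L + 0} = \sqrt{L}$)
$\left(\left(W{\left(7 \right)} + 214\right) + \frac{p}{-529}\right)^{2} = \left(\left(\sqrt{7} + 214\right) - \frac{736}{-529}\right)^{2} = \left(\left(214 + \sqrt{7}\right) - - \frac{32}{23}\right)^{2} = \left(\left(214 + \sqrt{7}\right) + \frac{32}{23}\right)^{2} = \left(\frac{4954}{23} + \sqrt{7}\right)^{2}$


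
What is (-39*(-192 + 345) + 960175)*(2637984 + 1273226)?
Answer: 3732107871680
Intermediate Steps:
(-39*(-192 + 345) + 960175)*(2637984 + 1273226) = (-39*153 + 960175)*3911210 = (-5967 + 960175)*3911210 = 954208*3911210 = 3732107871680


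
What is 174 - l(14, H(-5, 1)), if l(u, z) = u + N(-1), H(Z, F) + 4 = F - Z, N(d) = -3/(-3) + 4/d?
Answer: 163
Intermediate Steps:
N(d) = 1 + 4/d (N(d) = -3*(-1/3) + 4/d = 1 + 4/d)
H(Z, F) = -4 + F - Z (H(Z, F) = -4 + (F - Z) = -4 + F - Z)
l(u, z) = -3 + u (l(u, z) = u + (4 - 1)/(-1) = u - 1*3 = u - 3 = -3 + u)
174 - l(14, H(-5, 1)) = 174 - (-3 + 14) = 174 - 1*11 = 174 - 11 = 163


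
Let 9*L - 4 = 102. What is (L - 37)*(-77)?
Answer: 17479/9 ≈ 1942.1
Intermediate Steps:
L = 106/9 (L = 4/9 + (⅑)*102 = 4/9 + 34/3 = 106/9 ≈ 11.778)
(L - 37)*(-77) = (106/9 - 37)*(-77) = -227/9*(-77) = 17479/9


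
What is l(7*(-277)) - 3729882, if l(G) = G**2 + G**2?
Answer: 3789560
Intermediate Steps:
l(G) = 2*G**2
l(7*(-277)) - 3729882 = 2*(7*(-277))**2 - 3729882 = 2*(-1939)**2 - 3729882 = 2*3759721 - 3729882 = 7519442 - 3729882 = 3789560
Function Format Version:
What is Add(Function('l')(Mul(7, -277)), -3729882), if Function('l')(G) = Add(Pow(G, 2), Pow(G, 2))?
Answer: 3789560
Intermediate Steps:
Function('l')(G) = Mul(2, Pow(G, 2))
Add(Function('l')(Mul(7, -277)), -3729882) = Add(Mul(2, Pow(Mul(7, -277), 2)), -3729882) = Add(Mul(2, Pow(-1939, 2)), -3729882) = Add(Mul(2, 3759721), -3729882) = Add(7519442, -3729882) = 3789560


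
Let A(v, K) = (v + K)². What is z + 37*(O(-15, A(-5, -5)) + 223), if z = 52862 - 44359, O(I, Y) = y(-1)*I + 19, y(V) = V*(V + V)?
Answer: 16347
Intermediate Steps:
A(v, K) = (K + v)²
y(V) = 2*V² (y(V) = V*(2*V) = 2*V²)
O(I, Y) = 19 + 2*I (O(I, Y) = (2*(-1)²)*I + 19 = (2*1)*I + 19 = 2*I + 19 = 19 + 2*I)
z = 8503
z + 37*(O(-15, A(-5, -5)) + 223) = 8503 + 37*((19 + 2*(-15)) + 223) = 8503 + 37*((19 - 30) + 223) = 8503 + 37*(-11 + 223) = 8503 + 37*212 = 8503 + 7844 = 16347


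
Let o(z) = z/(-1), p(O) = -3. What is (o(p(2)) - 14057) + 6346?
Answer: -7708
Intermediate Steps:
o(z) = -z (o(z) = z*(-1) = -z)
(o(p(2)) - 14057) + 6346 = (-1*(-3) - 14057) + 6346 = (3 - 14057) + 6346 = -14054 + 6346 = -7708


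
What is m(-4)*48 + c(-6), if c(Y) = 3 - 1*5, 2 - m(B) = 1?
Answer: 46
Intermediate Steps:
m(B) = 1 (m(B) = 2 - 1*1 = 2 - 1 = 1)
c(Y) = -2 (c(Y) = 3 - 5 = -2)
m(-4)*48 + c(-6) = 1*48 - 2 = 48 - 2 = 46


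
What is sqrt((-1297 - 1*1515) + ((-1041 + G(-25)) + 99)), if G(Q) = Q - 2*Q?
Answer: I*sqrt(3729) ≈ 61.066*I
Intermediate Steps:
G(Q) = -Q
sqrt((-1297 - 1*1515) + ((-1041 + G(-25)) + 99)) = sqrt((-1297 - 1*1515) + ((-1041 - 1*(-25)) + 99)) = sqrt((-1297 - 1515) + ((-1041 + 25) + 99)) = sqrt(-2812 + (-1016 + 99)) = sqrt(-2812 - 917) = sqrt(-3729) = I*sqrt(3729)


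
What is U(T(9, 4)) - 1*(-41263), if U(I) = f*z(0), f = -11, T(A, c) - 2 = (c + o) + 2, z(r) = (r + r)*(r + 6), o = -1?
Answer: 41263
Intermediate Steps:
z(r) = 2*r*(6 + r) (z(r) = (2*r)*(6 + r) = 2*r*(6 + r))
T(A, c) = 3 + c (T(A, c) = 2 + ((c - 1) + 2) = 2 + ((-1 + c) + 2) = 2 + (1 + c) = 3 + c)
U(I) = 0 (U(I) = -22*0*(6 + 0) = -22*0*6 = -11*0 = 0)
U(T(9, 4)) - 1*(-41263) = 0 - 1*(-41263) = 0 + 41263 = 41263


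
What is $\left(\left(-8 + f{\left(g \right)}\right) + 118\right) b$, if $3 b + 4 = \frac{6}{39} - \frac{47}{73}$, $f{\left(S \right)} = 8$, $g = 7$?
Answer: $- \frac{502798}{2847} \approx -176.61$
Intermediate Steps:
$b = - \frac{4261}{2847}$ ($b = - \frac{4}{3} + \frac{\frac{6}{39} - \frac{47}{73}}{3} = - \frac{4}{3} + \frac{6 \cdot \frac{1}{39} - \frac{47}{73}}{3} = - \frac{4}{3} + \frac{\frac{2}{13} - \frac{47}{73}}{3} = - \frac{4}{3} + \frac{1}{3} \left(- \frac{465}{949}\right) = - \frac{4}{3} - \frac{155}{949} = - \frac{4261}{2847} \approx -1.4967$)
$\left(\left(-8 + f{\left(g \right)}\right) + 118\right) b = \left(\left(-8 + 8\right) + 118\right) \left(- \frac{4261}{2847}\right) = \left(0 + 118\right) \left(- \frac{4261}{2847}\right) = 118 \left(- \frac{4261}{2847}\right) = - \frac{502798}{2847}$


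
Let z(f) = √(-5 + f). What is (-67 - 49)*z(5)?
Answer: 0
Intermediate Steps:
(-67 - 49)*z(5) = (-67 - 49)*√(-5 + 5) = -116*√0 = -116*0 = 0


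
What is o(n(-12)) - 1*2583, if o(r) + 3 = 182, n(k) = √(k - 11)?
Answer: -2404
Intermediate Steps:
n(k) = √(-11 + k)
o(r) = 179 (o(r) = -3 + 182 = 179)
o(n(-12)) - 1*2583 = 179 - 1*2583 = 179 - 2583 = -2404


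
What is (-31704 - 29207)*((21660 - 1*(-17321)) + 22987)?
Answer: -3774532848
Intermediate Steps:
(-31704 - 29207)*((21660 - 1*(-17321)) + 22987) = -60911*((21660 + 17321) + 22987) = -60911*(38981 + 22987) = -60911*61968 = -3774532848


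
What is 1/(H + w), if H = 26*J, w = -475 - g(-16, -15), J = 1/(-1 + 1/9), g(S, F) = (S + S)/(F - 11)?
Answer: -52/26285 ≈ -0.0019783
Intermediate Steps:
g(S, F) = 2*S/(-11 + F) (g(S, F) = (2*S)/(-11 + F) = 2*S/(-11 + F))
J = -9/8 (J = 1/(-1 + 1/9) = 1/(-8/9) = -9/8 ≈ -1.1250)
w = -6191/13 (w = -475 - 2*(-16)/(-11 - 15) = -475 - 2*(-16)/(-26) = -475 - 2*(-16)*(-1)/26 = -475 - 1*16/13 = -475 - 16/13 = -6191/13 ≈ -476.23)
H = -117/4 (H = 26*(-9/8) = -117/4 ≈ -29.250)
1/(H + w) = 1/(-117/4 - 6191/13) = 1/(-26285/52) = -52/26285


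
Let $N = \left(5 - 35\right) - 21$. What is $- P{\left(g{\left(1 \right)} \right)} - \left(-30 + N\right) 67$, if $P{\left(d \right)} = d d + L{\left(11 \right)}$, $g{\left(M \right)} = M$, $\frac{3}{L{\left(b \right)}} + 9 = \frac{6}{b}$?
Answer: $\frac{168217}{31} \approx 5426.4$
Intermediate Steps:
$L{\left(b \right)} = \frac{3}{-9 + \frac{6}{b}}$
$N = -51$ ($N = -30 - 21 = -51$)
$P{\left(d \right)} = - \frac{11}{31} + d^{2}$ ($P{\left(d \right)} = d d - \frac{11}{-2 + 3 \cdot 11} = d^{2} - \frac{11}{-2 + 33} = d^{2} - \frac{11}{31} = - \frac{11}{31} + d^{2}$)
$- P{\left(g{\left(1 \right)} \right)} - \left(-30 + N\right) 67 = - (- \frac{11}{31} + 1^{2}) - \left(-30 - 51\right) 67 = - (- \frac{11}{31} + 1) - \left(-81\right) 67 = \left(-1\right) \frac{20}{31} - -5427 = - \frac{20}{31} + 5427 = \frac{168217}{31}$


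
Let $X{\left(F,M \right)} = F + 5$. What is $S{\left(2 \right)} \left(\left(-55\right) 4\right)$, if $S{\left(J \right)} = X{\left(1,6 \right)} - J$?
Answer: $-880$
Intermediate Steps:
$X{\left(F,M \right)} = 5 + F$
$S{\left(J \right)} = 6 - J$ ($S{\left(J \right)} = \left(5 + 1\right) - J = 6 - J$)
$S{\left(2 \right)} \left(\left(-55\right) 4\right) = \left(6 - 2\right) \left(\left(-55\right) 4\right) = \left(6 - 2\right) \left(-220\right) = 4 \left(-220\right) = -880$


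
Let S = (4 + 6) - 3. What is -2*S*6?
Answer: -84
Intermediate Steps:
S = 7 (S = 10 - 3 = 7)
-2*S*6 = -2*7*6 = -14*6 = -84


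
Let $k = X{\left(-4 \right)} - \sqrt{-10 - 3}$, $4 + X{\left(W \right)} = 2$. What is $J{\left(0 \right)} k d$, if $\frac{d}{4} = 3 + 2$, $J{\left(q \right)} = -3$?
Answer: $120 + 60 i \sqrt{13} \approx 120.0 + 216.33 i$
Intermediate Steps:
$X{\left(W \right)} = -2$ ($X{\left(W \right)} = -4 + 2 = -2$)
$d = 20$ ($d = 4 \left(3 + 2\right) = 4 \cdot 5 = 20$)
$k = -2 - i \sqrt{13}$ ($k = -2 - \sqrt{-10 - 3} = -2 - \sqrt{-13} = -2 - i \sqrt{13} \approx -2.0 - 3.6056 i$)
$J{\left(0 \right)} k d = - 3 \left(-2 - i \sqrt{13}\right) 20 = \left(6 + 3 i \sqrt{13}\right) 20 = 120 + 60 i \sqrt{13}$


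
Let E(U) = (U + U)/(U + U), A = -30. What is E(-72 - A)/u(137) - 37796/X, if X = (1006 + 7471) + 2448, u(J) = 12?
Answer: -442627/131100 ≈ -3.3763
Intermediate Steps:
X = 10925 (X = 8477 + 2448 = 10925)
E(U) = 1 (E(U) = (2*U)/((2*U)) = (2*U)*(1/(2*U)) = 1)
E(-72 - A)/u(137) - 37796/X = 1/12 - 37796/10925 = -442627/131100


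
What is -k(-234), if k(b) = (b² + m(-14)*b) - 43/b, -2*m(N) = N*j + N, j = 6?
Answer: -10129903/234 ≈ -43290.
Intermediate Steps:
m(N) = -7*N/2 (m(N) = -(N*6 + N)/2 = -(6*N + N)/2 = -7*N/2)
k(b) = b² - 43/b + 49*b (k(b) = (b² + (-7/2*(-14))*b) - 43/b = (b² + 49*b) - 43/b = b² - 43/b + 49*b)
-k(-234) = -(-43 + (-234)²*(49 - 234))/(-234) = -(-1)*(-43 + 54756*(-185))/234 = -(-1)*(-43 - 10129860)/234 = -(-1)*(-10129903)/234 = -1*10129903/234 = -10129903/234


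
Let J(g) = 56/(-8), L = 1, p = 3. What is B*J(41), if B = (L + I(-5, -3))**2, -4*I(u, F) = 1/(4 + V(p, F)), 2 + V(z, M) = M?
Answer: -175/16 ≈ -10.938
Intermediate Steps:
V(z, M) = -2 + M
I(u, F) = -1/(4*(2 + F)) (I(u, F) = -1/(4*(4 + (-2 + F))) = -1/(4*(2 + F)))
J(g) = -7 (J(g) = 56*(-1/8) = -7)
B = 25/16 (B = (1 - 1/(8 + 4*(-3)))**2 = (1 - 1/(8 - 12))**2 = (1 - 1/(-4))**2 = (1 - 1*(-1/4))**2 = (1 + 1/4)**2 = (5/4)**2 = 25/16 ≈ 1.5625)
B*J(41) = (25/16)*(-7) = -175/16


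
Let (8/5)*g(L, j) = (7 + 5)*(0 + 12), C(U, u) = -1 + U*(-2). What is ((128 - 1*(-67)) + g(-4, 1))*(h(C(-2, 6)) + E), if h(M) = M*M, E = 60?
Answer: 19665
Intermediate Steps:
C(U, u) = -1 - 2*U
h(M) = M²
g(L, j) = 90 (g(L, j) = 5*((7 + 5)*(0 + 12))/8 = 5*(12*12)/8 = (5/8)*144 = 90)
((128 - 1*(-67)) + g(-4, 1))*(h(C(-2, 6)) + E) = ((128 - 1*(-67)) + 90)*((-1 - 2*(-2))² + 60) = ((128 + 67) + 90)*((-1 + 4)² + 60) = (195 + 90)*(3² + 60) = 285*(9 + 60) = 285*69 = 19665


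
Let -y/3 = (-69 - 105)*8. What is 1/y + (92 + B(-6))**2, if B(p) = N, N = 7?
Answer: 40928977/4176 ≈ 9801.0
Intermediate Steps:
B(p) = 7
y = 4176 (y = -3*(-69 - 105)*8 = -(-522)*8 = -3*(-1392) = 4176)
1/y + (92 + B(-6))**2 = 1/4176 + (92 + 7)**2 = 1/4176 + 99**2 = 1/4176 + 9801 = 40928977/4176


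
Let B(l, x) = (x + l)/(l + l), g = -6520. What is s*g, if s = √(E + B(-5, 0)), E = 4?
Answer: -9780*√2 ≈ -13831.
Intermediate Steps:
B(l, x) = (l + x)/(2*l) (B(l, x) = (l + x)/((2*l)) = (l + x)*(1/(2*l)) = (l + x)/(2*l))
s = 3*√2/2 (s = √(4 + (½)*(-5 + 0)/(-5)) = √(4 + (½)*(-⅕)*(-5)) = √(4 + ½) = √(9/2) = 3*√2/2 ≈ 2.1213)
s*g = (3*√2/2)*(-6520) = -9780*√2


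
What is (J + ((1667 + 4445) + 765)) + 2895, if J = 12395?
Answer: 22167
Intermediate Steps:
(J + ((1667 + 4445) + 765)) + 2895 = (12395 + ((1667 + 4445) + 765)) + 2895 = (12395 + (6112 + 765)) + 2895 = (12395 + 6877) + 2895 = 19272 + 2895 = 22167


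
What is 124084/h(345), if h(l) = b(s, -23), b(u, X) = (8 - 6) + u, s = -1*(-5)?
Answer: 124084/7 ≈ 17726.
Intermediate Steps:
s = 5
b(u, X) = 2 + u
h(l) = 7 (h(l) = 2 + 5 = 7)
124084/h(345) = 124084/7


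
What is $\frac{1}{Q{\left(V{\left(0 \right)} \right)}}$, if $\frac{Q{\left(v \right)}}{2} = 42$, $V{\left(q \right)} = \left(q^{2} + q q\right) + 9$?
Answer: $\frac{1}{84} \approx 0.011905$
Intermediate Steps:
$V{\left(q \right)} = 9 + 2 q^{2}$ ($V{\left(q \right)} = \left(q^{2} + q^{2}\right) + 9 = 2 q^{2} + 9 = 9 + 2 q^{2}$)
$Q{\left(v \right)} = 84$ ($Q{\left(v \right)} = 2 \cdot 42 = 84$)
$\frac{1}{Q{\left(V{\left(0 \right)} \right)}} = \frac{1}{84}$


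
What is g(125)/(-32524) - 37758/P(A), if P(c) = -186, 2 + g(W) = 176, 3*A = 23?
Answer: 3301099/16262 ≈ 202.99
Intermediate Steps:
A = 23/3 (A = (⅓)*23 = 23/3 ≈ 7.6667)
g(W) = 174 (g(W) = -2 + 176 = 174)
g(125)/(-32524) - 37758/P(A) = 174/(-32524) - 37758/(-186) = 174*(-1/32524) - 37758*(-1/186) = -87/16262 + 203 = 3301099/16262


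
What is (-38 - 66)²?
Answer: 10816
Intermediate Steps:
(-38 - 66)² = (-104)² = 10816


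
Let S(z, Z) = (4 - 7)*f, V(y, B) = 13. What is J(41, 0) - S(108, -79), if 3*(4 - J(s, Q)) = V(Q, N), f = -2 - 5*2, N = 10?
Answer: -109/3 ≈ -36.333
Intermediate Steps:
f = -12 (f = -2 - 10 = -12)
J(s, Q) = -⅓ (J(s, Q) = 4 - ⅓*13 = 4 - 13/3 = -⅓)
S(z, Z) = 36 (S(z, Z) = (4 - 7)*(-12) = -3*(-12) = 36)
J(41, 0) - S(108, -79) = -⅓ - 1*36 = -⅓ - 36 = -109/3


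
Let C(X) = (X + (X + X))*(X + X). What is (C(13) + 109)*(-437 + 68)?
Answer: -414387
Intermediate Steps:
C(X) = 6*X**2 (C(X) = (X + 2*X)*(2*X) = (3*X)*(2*X) = 6*X**2)
(C(13) + 109)*(-437 + 68) = (6*13**2 + 109)*(-437 + 68) = (6*169 + 109)*(-369) = (1014 + 109)*(-369) = 1123*(-369) = -414387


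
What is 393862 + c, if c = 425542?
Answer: 819404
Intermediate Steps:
393862 + c = 393862 + 425542 = 819404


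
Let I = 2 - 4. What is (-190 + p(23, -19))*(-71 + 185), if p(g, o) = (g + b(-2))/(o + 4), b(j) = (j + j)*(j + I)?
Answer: -109782/5 ≈ -21956.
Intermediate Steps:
I = -2
b(j) = 2*j*(-2 + j) (b(j) = (j + j)*(j - 2) = (2*j)*(-2 + j) = 2*j*(-2 + j))
p(g, o) = (16 + g)/(4 + o) (p(g, o) = (g + 2*(-2)*(-2 - 2))/(o + 4) = (g + 2*(-2)*(-4))/(4 + o) = (g + 16)/(4 + o) = (16 + g)/(4 + o))
(-190 + p(23, -19))*(-71 + 185) = (-190 + (16 + 23)/(4 - 19))*(-71 + 185) = (-190 + 39/(-15))*114 = (-190 - 1/15*39)*114 = (-190 - 13/5)*114 = -963/5*114 = -109782/5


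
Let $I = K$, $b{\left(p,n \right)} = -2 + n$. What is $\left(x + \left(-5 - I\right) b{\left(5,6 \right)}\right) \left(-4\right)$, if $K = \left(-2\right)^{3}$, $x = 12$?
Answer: $-96$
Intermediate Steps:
$K = -8$
$I = -8$
$\left(x + \left(-5 - I\right) b{\left(5,6 \right)}\right) \left(-4\right) = \left(12 + \left(-5 - -8\right) \left(-2 + 6\right)\right) \left(-4\right) = \left(12 + \left(-5 + 8\right) 4\right) \left(-4\right) = \left(12 + 3 \cdot 4\right) \left(-4\right) = \left(12 + 12\right) \left(-4\right) = 24 \left(-4\right) = -96$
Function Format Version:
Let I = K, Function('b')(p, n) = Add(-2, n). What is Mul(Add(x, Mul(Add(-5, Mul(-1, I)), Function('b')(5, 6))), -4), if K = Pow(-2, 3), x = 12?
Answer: -96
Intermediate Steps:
K = -8
I = -8
Mul(Add(x, Mul(Add(-5, Mul(-1, I)), Function('b')(5, 6))), -4) = Mul(Add(12, Mul(Add(-5, Mul(-1, -8)), Add(-2, 6))), -4) = Mul(Add(12, Mul(Add(-5, 8), 4)), -4) = Mul(Add(12, Mul(3, 4)), -4) = Mul(Add(12, 12), -4) = Mul(24, -4) = -96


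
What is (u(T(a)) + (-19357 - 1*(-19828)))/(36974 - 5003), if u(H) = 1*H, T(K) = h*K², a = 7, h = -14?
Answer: -215/31971 ≈ -0.0067248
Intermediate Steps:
T(K) = -14*K²
u(H) = H
(u(T(a)) + (-19357 - 1*(-19828)))/(36974 - 5003) = (-14*7² + (-19357 - 1*(-19828)))/(36974 - 5003) = (-14*49 + (-19357 + 19828))/31971 = (-686 + 471)*(1/31971) = -215*1/31971 = -215/31971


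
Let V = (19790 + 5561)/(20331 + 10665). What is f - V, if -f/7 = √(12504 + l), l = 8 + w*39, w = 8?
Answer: -25351/30996 - 14*√3206 ≈ -793.52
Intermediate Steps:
l = 320 (l = 8 + 8*39 = 8 + 312 = 320)
V = 25351/30996 ≈ 0.81788
f = -14*√3206 (f = -7*√(12504 + 320) = -14*√3206 ≈ -792.70)
f - V = -14*√3206 - 1*25351/30996 = -14*√3206 - 25351/30996 = -25351/30996 - 14*√3206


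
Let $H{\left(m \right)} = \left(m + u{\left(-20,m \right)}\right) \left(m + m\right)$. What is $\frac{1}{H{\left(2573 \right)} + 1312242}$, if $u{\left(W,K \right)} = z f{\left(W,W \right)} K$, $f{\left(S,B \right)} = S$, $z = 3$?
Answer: $- \frac{1}{779886580} \approx -1.2822 \cdot 10^{-9}$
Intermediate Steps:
$u{\left(W,K \right)} = 3 K W$ ($u{\left(W,K \right)} = 3 W K = 3 K W$)
$H{\left(m \right)} = - 118 m^{2}$ ($H{\left(m \right)} = \left(m + 3 m \left(-20\right)\right) \left(m + m\right) = \left(m - 60 m\right) 2 m = - 59 m 2 m = - 118 m^{2}$)
$\frac{1}{H{\left(2573 \right)} + 1312242} = \frac{1}{- 118 \cdot 2573^{2} + 1312242} = \frac{1}{\left(-118\right) 6620329 + 1312242} = \frac{1}{-781198822 + 1312242} = \frac{1}{-779886580} = - \frac{1}{779886580}$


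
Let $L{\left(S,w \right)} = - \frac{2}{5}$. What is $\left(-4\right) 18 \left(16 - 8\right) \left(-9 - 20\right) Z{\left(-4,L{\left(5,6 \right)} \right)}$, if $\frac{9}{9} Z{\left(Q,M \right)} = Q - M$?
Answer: $- \frac{300672}{5} \approx -60134.0$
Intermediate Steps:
$L{\left(S,w \right)} = - \frac{2}{5}$ ($L{\left(S,w \right)} = \left(-2\right) \frac{1}{5} = - \frac{2}{5}$)
$Z{\left(Q,M \right)} = Q - M$
$\left(-4\right) 18 \left(16 - 8\right) \left(-9 - 20\right) Z{\left(-4,L{\left(5,6 \right)} \right)} = \left(-4\right) 18 \left(16 - 8\right) \left(-9 - 20\right) \left(-4 - - \frac{2}{5}\right) = - 72 \cdot 8 \left(-29\right) \left(-4 + \frac{2}{5}\right) = \left(-72\right) \left(-232\right) \left(- \frac{18}{5}\right) = 16704 \left(- \frac{18}{5}\right) = - \frac{300672}{5}$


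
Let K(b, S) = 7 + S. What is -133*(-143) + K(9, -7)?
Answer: 19019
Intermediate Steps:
-133*(-143) + K(9, -7) = -133*(-143) + (7 - 7) = 19019 + 0 = 19019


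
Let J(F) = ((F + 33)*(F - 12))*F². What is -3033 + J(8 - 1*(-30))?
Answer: 2662591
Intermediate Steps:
J(F) = F²*(-12 + F)*(33 + F) (J(F) = ((33 + F)*(-12 + F))*F² = ((-12 + F)*(33 + F))*F² = F²*(-12 + F)*(33 + F))
-3033 + J(8 - 1*(-30)) = -3033 + (8 - 1*(-30))²*(-396 + (8 - 1*(-30))² + 21*(8 - 1*(-30))) = -3033 + (8 + 30)²*(-396 + (8 + 30)² + 21*(8 + 30)) = -3033 + 38²*(-396 + 38² + 21*38) = -3033 + 1444*(-396 + 1444 + 798) = -3033 + 1444*1846 = -3033 + 2665624 = 2662591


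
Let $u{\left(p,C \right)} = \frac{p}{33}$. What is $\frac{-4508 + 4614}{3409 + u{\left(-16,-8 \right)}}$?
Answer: $\frac{3498}{112481} \approx 0.031099$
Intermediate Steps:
$u{\left(p,C \right)} = \frac{p}{33}$ ($u{\left(p,C \right)} = p \frac{1}{33} = \frac{p}{33}$)
$\frac{-4508 + 4614}{3409 + u{\left(-16,-8 \right)}} = \frac{-4508 + 4614}{3409 + \frac{1}{33} \left(-16\right)} = \frac{106}{3409 - \frac{16}{33}} = \frac{106}{\frac{112481}{33}} = 106 \cdot \frac{33}{112481} = \frac{3498}{112481}$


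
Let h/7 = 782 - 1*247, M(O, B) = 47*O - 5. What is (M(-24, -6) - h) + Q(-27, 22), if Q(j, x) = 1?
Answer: -4877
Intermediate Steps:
M(O, B) = -5 + 47*O
h = 3745 (h = 7*(782 - 1*247) = 7*(782 - 247) = 7*535 = 3745)
(M(-24, -6) - h) + Q(-27, 22) = ((-5 + 47*(-24)) - 1*3745) + 1 = ((-5 - 1128) - 3745) + 1 = (-1133 - 3745) + 1 = -4878 + 1 = -4877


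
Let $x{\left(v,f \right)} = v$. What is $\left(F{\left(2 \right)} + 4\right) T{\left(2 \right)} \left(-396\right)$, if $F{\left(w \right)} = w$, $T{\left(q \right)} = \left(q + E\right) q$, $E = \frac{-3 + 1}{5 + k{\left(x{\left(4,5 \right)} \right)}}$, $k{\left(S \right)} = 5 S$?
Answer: $- \frac{228096}{25} \approx -9123.8$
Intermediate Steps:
$E = - \frac{2}{25}$ ($E = \frac{-3 + 1}{5 + 5 \cdot 4} = - \frac{2}{5 + 20} = - \frac{2}{25} \approx -0.08$)
$T{\left(q \right)} = q \left(- \frac{2}{25} + q\right)$ ($T{\left(q \right)} = \left(q - \frac{2}{25}\right) q = \left(- \frac{2}{25} + q\right) q = q \left(- \frac{2}{25} + q\right)$)
$\left(F{\left(2 \right)} + 4\right) T{\left(2 \right)} \left(-396\right) = \left(2 + 4\right) \frac{1}{25} \cdot 2 \left(-2 + 25 \cdot 2\right) \left(-396\right) = 6 \cdot \frac{1}{25} \cdot 2 \left(-2 + 50\right) \left(-396\right) = 6 \cdot \frac{1}{25} \cdot 2 \cdot 48 \left(-396\right) = 6 \cdot \frac{96}{25} \left(-396\right) = \frac{576}{25} \left(-396\right) = - \frac{228096}{25}$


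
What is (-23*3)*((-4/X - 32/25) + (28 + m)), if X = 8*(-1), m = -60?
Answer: 113091/50 ≈ 2261.8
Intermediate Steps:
X = -8
(-23*3)*((-4/X - 32/25) + (28 + m)) = (-23*3)*((-4/(-8) - 32/25) + (28 - 60)) = -69*((-4*(-⅛) - 32*1/25) - 32) = -69*((½ - 32/25) - 32) = -69*(-39/50 - 32) = -69*(-1639/50) = 113091/50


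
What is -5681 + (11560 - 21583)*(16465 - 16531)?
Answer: 655837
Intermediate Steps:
-5681 + (11560 - 21583)*(16465 - 16531) = -5681 - 10023*(-66) = -5681 + 661518 = 655837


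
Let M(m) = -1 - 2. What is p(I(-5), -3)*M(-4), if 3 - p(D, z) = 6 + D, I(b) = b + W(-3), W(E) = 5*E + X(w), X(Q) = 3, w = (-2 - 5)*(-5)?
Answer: -42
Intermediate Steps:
w = 35 (w = -7*(-5) = 35)
M(m) = -3
W(E) = 3 + 5*E (W(E) = 5*E + 3 = 3 + 5*E)
I(b) = -12 + b (I(b) = b + (3 + 5*(-3)) = b + (3 - 15) = b - 12 = -12 + b)
p(D, z) = -3 - D (p(D, z) = 3 - (6 + D) = 3 + (-6 - D) = -3 - D)
p(I(-5), -3)*M(-4) = (-3 - (-12 - 5))*(-3) = (-3 - 1*(-17))*(-3) = (-3 + 17)*(-3) = 14*(-3) = -42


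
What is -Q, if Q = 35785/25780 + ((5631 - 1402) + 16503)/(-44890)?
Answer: -107191769/115726420 ≈ -0.92625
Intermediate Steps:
Q = 107191769/115726420 (Q = 35785*(1/25780) + (4229 + 16503)*(-1/44890) = 7157/5156 + 20732*(-1/44890) = 7157/5156 - 10366/22445 = 107191769/115726420 ≈ 0.92625)
-Q = -1*107191769/115726420 = -107191769/115726420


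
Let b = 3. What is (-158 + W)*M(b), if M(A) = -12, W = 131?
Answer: 324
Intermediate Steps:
(-158 + W)*M(b) = (-158 + 131)*(-12) = -27*(-12) = 324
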